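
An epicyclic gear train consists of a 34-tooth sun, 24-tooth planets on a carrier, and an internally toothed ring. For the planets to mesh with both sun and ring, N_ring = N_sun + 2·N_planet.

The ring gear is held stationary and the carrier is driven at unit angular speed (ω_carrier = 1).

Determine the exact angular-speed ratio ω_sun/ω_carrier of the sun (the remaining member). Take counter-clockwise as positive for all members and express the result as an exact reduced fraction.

58/17

N_ring = 34 + 2·24 = 82
34(ω_s−ω_c) = −82(ω_r−ω_c),  ω_r=0, ω_c=1
ω_s = 1 − (82/34)(0−1) = 58/17
ω_s/ω_c = 58/17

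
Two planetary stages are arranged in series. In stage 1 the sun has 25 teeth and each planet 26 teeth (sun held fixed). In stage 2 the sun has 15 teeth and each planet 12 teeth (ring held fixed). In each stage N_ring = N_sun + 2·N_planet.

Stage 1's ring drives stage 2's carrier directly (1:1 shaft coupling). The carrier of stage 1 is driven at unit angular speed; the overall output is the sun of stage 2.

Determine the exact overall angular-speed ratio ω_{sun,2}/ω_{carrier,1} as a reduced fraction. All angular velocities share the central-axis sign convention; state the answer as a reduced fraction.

Stage 1: N_ring = 25 + 2·26 = 77
Stage 1: 25(ω_s−ω_c) = −77(ω_r−ω_c),  ω_s=0, ω_c=1
Stage 1: ω_r = 1 − (25/77)(0−1) = 102/77
  ⇒ ω_r¹/ω_c¹ = 102/77
Stage 2: N_ring = 15 + 2·12 = 39
Stage 2: 15(ω_s−ω_c) = −39(ω_r−ω_c),  ω_r=0, ω_c=1
Stage 2: ω_s = 1 − (39/15)(0−1) = 18/5
  ⇒ ω_s²/ω_c² = 18/5
Coupling ω_c² = ω_r¹ ⇒ overall = 102/77 × 18/5 = 1836/385

1836/385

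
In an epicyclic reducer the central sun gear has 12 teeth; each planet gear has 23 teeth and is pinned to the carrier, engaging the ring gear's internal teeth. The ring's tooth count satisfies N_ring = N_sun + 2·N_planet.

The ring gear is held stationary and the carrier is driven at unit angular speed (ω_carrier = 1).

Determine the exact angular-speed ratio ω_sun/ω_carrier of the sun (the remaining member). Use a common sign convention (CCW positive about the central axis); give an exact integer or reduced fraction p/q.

35/6

N_ring = 12 + 2·23 = 58
12(ω_s−ω_c) = −58(ω_r−ω_c),  ω_r=0, ω_c=1
ω_s = 1 − (58/12)(0−1) = 35/6
ω_s/ω_c = 35/6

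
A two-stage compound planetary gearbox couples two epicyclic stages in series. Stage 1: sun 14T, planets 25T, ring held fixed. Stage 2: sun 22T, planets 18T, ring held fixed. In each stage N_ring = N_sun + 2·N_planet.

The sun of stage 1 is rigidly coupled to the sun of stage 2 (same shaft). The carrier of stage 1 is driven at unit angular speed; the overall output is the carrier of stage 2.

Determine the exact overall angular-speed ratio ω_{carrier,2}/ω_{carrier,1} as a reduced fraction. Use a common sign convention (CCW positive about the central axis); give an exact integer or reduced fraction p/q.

Stage 1: N_ring = 14 + 2·25 = 64
Stage 1: 14(ω_s−ω_c) = −64(ω_r−ω_c),  ω_r=0, ω_c=1
Stage 1: ω_s = 1 − (64/14)(0−1) = 39/7
  ⇒ ω_s¹/ω_c¹ = 39/7
Stage 2: N_ring = 22 + 2·18 = 58
Stage 2: 22(ω_s−ω_c) = −58(ω_r−ω_c),  ω_r=0, ω_s=1
Stage 2: 22(1−ω_c) = −58(0−ω_c)  ⇒  80ω_c = 22  ⇒  ω_c = 11/40
  ⇒ ω_c²/ω_s² = 11/40
Coupling ω_s² = ω_s¹ ⇒ overall = 39/7 × 11/40 = 429/280

429/280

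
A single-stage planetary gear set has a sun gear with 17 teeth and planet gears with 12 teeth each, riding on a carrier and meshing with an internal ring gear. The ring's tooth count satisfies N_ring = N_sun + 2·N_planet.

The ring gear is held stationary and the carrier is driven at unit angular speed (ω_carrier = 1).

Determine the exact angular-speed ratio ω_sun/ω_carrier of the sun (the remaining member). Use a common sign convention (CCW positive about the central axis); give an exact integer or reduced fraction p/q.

N_ring = 17 + 2·12 = 41
17(ω_s−ω_c) = −41(ω_r−ω_c),  ω_r=0, ω_c=1
ω_s = 1 − (41/17)(0−1) = 58/17
ω_s/ω_c = 58/17

58/17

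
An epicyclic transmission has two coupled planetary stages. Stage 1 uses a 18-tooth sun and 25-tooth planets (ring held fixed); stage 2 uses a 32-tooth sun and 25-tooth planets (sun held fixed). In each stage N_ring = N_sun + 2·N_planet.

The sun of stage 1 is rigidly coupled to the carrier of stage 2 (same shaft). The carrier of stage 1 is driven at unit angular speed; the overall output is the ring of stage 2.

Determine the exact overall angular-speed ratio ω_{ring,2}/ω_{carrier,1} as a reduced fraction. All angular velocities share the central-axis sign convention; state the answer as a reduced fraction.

817/123

Stage 1: N_ring = 18 + 2·25 = 68
Stage 1: 18(ω_s−ω_c) = −68(ω_r−ω_c),  ω_r=0, ω_c=1
Stage 1: ω_s = 1 − (68/18)(0−1) = 43/9
  ⇒ ω_s¹/ω_c¹ = 43/9
Stage 2: N_ring = 32 + 2·25 = 82
Stage 2: 32(ω_s−ω_c) = −82(ω_r−ω_c),  ω_s=0, ω_c=1
Stage 2: ω_r = 1 − (32/82)(0−1) = 57/41
  ⇒ ω_r²/ω_c² = 57/41
Coupling ω_c² = ω_s¹ ⇒ overall = 43/9 × 57/41 = 817/123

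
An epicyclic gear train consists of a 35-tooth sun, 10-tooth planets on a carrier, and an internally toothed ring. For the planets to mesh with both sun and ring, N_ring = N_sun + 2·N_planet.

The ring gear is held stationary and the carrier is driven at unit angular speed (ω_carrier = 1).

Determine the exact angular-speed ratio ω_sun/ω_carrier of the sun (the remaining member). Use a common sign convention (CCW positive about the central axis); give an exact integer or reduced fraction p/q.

N_ring = 35 + 2·10 = 55
35(ω_s−ω_c) = −55(ω_r−ω_c),  ω_r=0, ω_c=1
ω_s = 1 − (55/35)(0−1) = 18/7
ω_s/ω_c = 18/7

18/7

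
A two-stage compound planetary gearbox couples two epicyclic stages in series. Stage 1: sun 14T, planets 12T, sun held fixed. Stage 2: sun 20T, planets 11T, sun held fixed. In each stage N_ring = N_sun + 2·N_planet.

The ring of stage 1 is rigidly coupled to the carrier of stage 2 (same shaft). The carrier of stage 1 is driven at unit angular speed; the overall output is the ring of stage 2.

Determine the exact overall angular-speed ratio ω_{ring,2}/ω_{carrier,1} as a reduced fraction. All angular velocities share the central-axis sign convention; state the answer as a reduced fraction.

806/399

Stage 1: N_ring = 14 + 2·12 = 38
Stage 1: 14(ω_s−ω_c) = −38(ω_r−ω_c),  ω_s=0, ω_c=1
Stage 1: ω_r = 1 − (14/38)(0−1) = 26/19
  ⇒ ω_r¹/ω_c¹ = 26/19
Stage 2: N_ring = 20 + 2·11 = 42
Stage 2: 20(ω_s−ω_c) = −42(ω_r−ω_c),  ω_s=0, ω_c=1
Stage 2: ω_r = 1 − (20/42)(0−1) = 31/21
  ⇒ ω_r²/ω_c² = 31/21
Coupling ω_c² = ω_r¹ ⇒ overall = 26/19 × 31/21 = 806/399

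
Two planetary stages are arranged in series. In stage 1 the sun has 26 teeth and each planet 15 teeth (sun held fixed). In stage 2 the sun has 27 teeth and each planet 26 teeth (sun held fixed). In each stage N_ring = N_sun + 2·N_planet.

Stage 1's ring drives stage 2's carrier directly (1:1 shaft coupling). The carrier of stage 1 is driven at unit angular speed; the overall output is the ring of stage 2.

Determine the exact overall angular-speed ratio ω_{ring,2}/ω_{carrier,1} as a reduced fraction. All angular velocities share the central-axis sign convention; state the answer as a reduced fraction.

2173/1106

Stage 1: N_ring = 26 + 2·15 = 56
Stage 1: 26(ω_s−ω_c) = −56(ω_r−ω_c),  ω_s=0, ω_c=1
Stage 1: ω_r = 1 − (26/56)(0−1) = 41/28
  ⇒ ω_r¹/ω_c¹ = 41/28
Stage 2: N_ring = 27 + 2·26 = 79
Stage 2: 27(ω_s−ω_c) = −79(ω_r−ω_c),  ω_s=0, ω_c=1
Stage 2: ω_r = 1 − (27/79)(0−1) = 106/79
  ⇒ ω_r²/ω_c² = 106/79
Coupling ω_c² = ω_r¹ ⇒ overall = 41/28 × 106/79 = 2173/1106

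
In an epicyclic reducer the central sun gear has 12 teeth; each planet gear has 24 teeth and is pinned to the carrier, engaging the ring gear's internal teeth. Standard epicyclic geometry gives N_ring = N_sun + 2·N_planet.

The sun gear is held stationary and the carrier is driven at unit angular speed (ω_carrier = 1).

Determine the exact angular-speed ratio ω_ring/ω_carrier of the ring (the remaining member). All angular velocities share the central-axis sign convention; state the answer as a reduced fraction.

6/5

N_ring = 12 + 2·24 = 60
12(ω_s−ω_c) = −60(ω_r−ω_c),  ω_s=0, ω_c=1
ω_r = 1 − (12/60)(0−1) = 6/5
ω_r/ω_c = 6/5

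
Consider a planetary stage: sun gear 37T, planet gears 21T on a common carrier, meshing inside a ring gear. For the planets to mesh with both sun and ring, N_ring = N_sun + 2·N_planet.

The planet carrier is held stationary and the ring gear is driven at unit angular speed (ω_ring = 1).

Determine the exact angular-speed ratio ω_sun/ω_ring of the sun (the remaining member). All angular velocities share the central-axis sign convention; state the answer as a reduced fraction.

-79/37

N_ring = 37 + 2·21 = 79
37(ω_s−ω_c) = −79(ω_r−ω_c),  ω_c=0, ω_r=1
ω_s = 0 − (79/37)(1−0) = -79/37
ω_s/ω_r = -79/37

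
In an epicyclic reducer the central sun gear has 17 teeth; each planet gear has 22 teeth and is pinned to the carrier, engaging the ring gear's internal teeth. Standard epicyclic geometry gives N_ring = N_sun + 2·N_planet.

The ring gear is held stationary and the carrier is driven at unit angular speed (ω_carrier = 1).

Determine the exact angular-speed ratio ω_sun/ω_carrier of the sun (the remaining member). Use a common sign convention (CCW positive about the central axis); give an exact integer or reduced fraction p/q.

N_ring = 17 + 2·22 = 61
17(ω_s−ω_c) = −61(ω_r−ω_c),  ω_r=0, ω_c=1
ω_s = 1 − (61/17)(0−1) = 78/17
ω_s/ω_c = 78/17

78/17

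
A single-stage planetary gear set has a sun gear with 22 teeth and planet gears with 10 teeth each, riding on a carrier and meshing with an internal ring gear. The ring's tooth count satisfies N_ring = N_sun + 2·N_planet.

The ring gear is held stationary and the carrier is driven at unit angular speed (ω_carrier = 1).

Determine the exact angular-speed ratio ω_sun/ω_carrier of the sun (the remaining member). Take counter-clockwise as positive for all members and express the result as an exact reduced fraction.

N_ring = 22 + 2·10 = 42
22(ω_s−ω_c) = −42(ω_r−ω_c),  ω_r=0, ω_c=1
ω_s = 1 − (42/22)(0−1) = 32/11
ω_s/ω_c = 32/11

32/11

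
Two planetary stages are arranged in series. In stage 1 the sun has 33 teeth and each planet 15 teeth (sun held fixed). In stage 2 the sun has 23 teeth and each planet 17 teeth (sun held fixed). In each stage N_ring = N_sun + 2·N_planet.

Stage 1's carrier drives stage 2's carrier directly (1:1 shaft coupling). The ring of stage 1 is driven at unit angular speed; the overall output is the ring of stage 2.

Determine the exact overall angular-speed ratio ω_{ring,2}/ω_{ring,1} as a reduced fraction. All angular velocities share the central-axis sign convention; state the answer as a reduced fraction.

Stage 1: N_ring = 33 + 2·15 = 63
Stage 1: 33(ω_s−ω_c) = −63(ω_r−ω_c),  ω_s=0, ω_r=1
Stage 1: 33(0−ω_c) = −63(1−ω_c)  ⇒  96ω_c = 63  ⇒  ω_c = 21/32
  ⇒ ω_c¹/ω_r¹ = 21/32
Stage 2: N_ring = 23 + 2·17 = 57
Stage 2: 23(ω_s−ω_c) = −57(ω_r−ω_c),  ω_s=0, ω_c=1
Stage 2: ω_r = 1 − (23/57)(0−1) = 80/57
  ⇒ ω_r²/ω_c² = 80/57
Coupling ω_c² = ω_c¹ ⇒ overall = 21/32 × 80/57 = 35/38

35/38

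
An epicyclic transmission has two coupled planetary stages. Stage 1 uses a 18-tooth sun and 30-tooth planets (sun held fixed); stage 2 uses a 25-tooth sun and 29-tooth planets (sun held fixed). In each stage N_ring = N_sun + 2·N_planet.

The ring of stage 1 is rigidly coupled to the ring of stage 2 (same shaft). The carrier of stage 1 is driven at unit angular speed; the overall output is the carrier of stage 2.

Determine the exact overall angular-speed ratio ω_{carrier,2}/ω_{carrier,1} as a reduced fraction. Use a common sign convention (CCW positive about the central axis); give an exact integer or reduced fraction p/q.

332/351

Stage 1: N_ring = 18 + 2·30 = 78
Stage 1: 18(ω_s−ω_c) = −78(ω_r−ω_c),  ω_s=0, ω_c=1
Stage 1: ω_r = 1 − (18/78)(0−1) = 16/13
  ⇒ ω_r¹/ω_c¹ = 16/13
Stage 2: N_ring = 25 + 2·29 = 83
Stage 2: 25(ω_s−ω_c) = −83(ω_r−ω_c),  ω_s=0, ω_r=1
Stage 2: 25(0−ω_c) = −83(1−ω_c)  ⇒  108ω_c = 83  ⇒  ω_c = 83/108
  ⇒ ω_c²/ω_r² = 83/108
Coupling ω_r² = ω_r¹ ⇒ overall = 16/13 × 83/108 = 332/351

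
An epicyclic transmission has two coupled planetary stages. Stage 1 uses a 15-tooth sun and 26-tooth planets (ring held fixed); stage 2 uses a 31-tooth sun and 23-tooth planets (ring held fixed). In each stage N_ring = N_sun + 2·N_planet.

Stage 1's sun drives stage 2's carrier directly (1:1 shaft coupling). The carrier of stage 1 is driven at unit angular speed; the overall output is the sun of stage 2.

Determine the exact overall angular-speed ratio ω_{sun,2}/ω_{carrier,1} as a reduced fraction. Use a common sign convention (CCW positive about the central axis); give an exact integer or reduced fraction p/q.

2952/155

Stage 1: N_ring = 15 + 2·26 = 67
Stage 1: 15(ω_s−ω_c) = −67(ω_r−ω_c),  ω_r=0, ω_c=1
Stage 1: ω_s = 1 − (67/15)(0−1) = 82/15
  ⇒ ω_s¹/ω_c¹ = 82/15
Stage 2: N_ring = 31 + 2·23 = 77
Stage 2: 31(ω_s−ω_c) = −77(ω_r−ω_c),  ω_r=0, ω_c=1
Stage 2: ω_s = 1 − (77/31)(0−1) = 108/31
  ⇒ ω_s²/ω_c² = 108/31
Coupling ω_c² = ω_s¹ ⇒ overall = 82/15 × 108/31 = 2952/155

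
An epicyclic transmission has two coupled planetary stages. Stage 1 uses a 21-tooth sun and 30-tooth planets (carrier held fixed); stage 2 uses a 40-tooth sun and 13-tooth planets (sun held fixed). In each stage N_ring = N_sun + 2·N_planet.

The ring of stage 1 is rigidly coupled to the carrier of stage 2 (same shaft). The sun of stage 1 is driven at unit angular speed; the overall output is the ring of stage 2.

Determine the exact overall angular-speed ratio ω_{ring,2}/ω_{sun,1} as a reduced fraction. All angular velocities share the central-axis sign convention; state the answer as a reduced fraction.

-371/891

Stage 1: N_ring = 21 + 2·30 = 81
Stage 1: 21(ω_s−ω_c) = −81(ω_r−ω_c),  ω_c=0, ω_s=1
Stage 1: ω_r = 0 − (21/81)(1−0) = -7/27
  ⇒ ω_r¹/ω_s¹ = -7/27
Stage 2: N_ring = 40 + 2·13 = 66
Stage 2: 40(ω_s−ω_c) = −66(ω_r−ω_c),  ω_s=0, ω_c=1
Stage 2: ω_r = 1 − (40/66)(0−1) = 53/33
  ⇒ ω_r²/ω_c² = 53/33
Coupling ω_c² = ω_r¹ ⇒ overall = -7/27 × 53/33 = -371/891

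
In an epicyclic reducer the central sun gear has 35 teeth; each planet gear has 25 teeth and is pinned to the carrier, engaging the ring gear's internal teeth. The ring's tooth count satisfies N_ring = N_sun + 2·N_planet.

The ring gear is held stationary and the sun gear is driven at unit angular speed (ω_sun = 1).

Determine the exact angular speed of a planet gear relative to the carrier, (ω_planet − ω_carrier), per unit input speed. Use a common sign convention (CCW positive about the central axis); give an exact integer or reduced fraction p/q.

N_ring = 35 + 2·25 = 85
35(ω_s−ω_c) = −85(ω_r−ω_c),  ω_r=0, ω_s=1
35(1−ω_c) = −85(0−ω_c)  ⇒  120ω_c = 35  ⇒  ω_c = 7/24
sun–planet: 35·(1−7/24) = −25·(ω_p−ω_c)  ⇒  ω_p−ω_c = −(35/25)·(17/24) = -119/120

-119/120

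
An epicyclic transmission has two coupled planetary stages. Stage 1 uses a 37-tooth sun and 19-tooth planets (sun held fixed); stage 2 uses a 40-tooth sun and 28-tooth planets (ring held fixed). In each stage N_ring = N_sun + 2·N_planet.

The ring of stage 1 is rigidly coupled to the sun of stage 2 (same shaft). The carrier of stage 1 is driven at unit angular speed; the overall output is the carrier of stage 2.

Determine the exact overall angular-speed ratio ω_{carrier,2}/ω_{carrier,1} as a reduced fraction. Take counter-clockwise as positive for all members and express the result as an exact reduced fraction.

112/255

Stage 1: N_ring = 37 + 2·19 = 75
Stage 1: 37(ω_s−ω_c) = −75(ω_r−ω_c),  ω_s=0, ω_c=1
Stage 1: ω_r = 1 − (37/75)(0−1) = 112/75
  ⇒ ω_r¹/ω_c¹ = 112/75
Stage 2: N_ring = 40 + 2·28 = 96
Stage 2: 40(ω_s−ω_c) = −96(ω_r−ω_c),  ω_r=0, ω_s=1
Stage 2: 40(1−ω_c) = −96(0−ω_c)  ⇒  136ω_c = 40  ⇒  ω_c = 5/17
  ⇒ ω_c²/ω_s² = 5/17
Coupling ω_s² = ω_r¹ ⇒ overall = 112/75 × 5/17 = 112/255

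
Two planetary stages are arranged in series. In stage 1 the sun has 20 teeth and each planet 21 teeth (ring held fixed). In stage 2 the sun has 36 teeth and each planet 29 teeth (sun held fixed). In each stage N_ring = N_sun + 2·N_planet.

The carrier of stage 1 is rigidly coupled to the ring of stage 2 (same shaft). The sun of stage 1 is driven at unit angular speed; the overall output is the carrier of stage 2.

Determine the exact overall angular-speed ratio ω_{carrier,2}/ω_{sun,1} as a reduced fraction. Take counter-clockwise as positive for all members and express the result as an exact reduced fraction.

Stage 1: N_ring = 20 + 2·21 = 62
Stage 1: 20(ω_s−ω_c) = −62(ω_r−ω_c),  ω_r=0, ω_s=1
Stage 1: 20(1−ω_c) = −62(0−ω_c)  ⇒  82ω_c = 20  ⇒  ω_c = 10/41
  ⇒ ω_c¹/ω_s¹ = 10/41
Stage 2: N_ring = 36 + 2·29 = 94
Stage 2: 36(ω_s−ω_c) = −94(ω_r−ω_c),  ω_s=0, ω_r=1
Stage 2: 36(0−ω_c) = −94(1−ω_c)  ⇒  130ω_c = 94  ⇒  ω_c = 47/65
  ⇒ ω_c²/ω_r² = 47/65
Coupling ω_r² = ω_c¹ ⇒ overall = 10/41 × 47/65 = 94/533

94/533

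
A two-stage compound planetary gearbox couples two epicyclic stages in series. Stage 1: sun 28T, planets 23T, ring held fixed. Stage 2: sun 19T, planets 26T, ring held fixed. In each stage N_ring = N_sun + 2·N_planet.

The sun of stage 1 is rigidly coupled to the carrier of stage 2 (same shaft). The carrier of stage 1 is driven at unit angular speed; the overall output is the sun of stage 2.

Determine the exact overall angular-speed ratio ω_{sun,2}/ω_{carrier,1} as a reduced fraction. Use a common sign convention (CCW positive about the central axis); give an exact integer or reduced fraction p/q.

Stage 1: N_ring = 28 + 2·23 = 74
Stage 1: 28(ω_s−ω_c) = −74(ω_r−ω_c),  ω_r=0, ω_c=1
Stage 1: ω_s = 1 − (74/28)(0−1) = 51/14
  ⇒ ω_s¹/ω_c¹ = 51/14
Stage 2: N_ring = 19 + 2·26 = 71
Stage 2: 19(ω_s−ω_c) = −71(ω_r−ω_c),  ω_r=0, ω_c=1
Stage 2: ω_s = 1 − (71/19)(0−1) = 90/19
  ⇒ ω_s²/ω_c² = 90/19
Coupling ω_c² = ω_s¹ ⇒ overall = 51/14 × 90/19 = 2295/133

2295/133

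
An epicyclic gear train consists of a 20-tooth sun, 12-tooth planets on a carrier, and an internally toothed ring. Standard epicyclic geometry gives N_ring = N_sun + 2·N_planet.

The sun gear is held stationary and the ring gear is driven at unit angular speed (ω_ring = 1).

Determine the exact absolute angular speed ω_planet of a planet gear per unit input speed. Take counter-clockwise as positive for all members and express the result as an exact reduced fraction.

11/6

N_ring = 20 + 2·12 = 44
20(ω_s−ω_c) = −44(ω_r−ω_c),  ω_s=0, ω_r=1
20(0−ω_c) = −44(1−ω_c)  ⇒  64ω_c = 44  ⇒  ω_c = 11/16
sun–planet: 20·(0−11/16) = −12·(ω_p−ω_c)  ⇒  ω_p−ω_c = −(20/12)·(-11/16) = 55/48
ω_p = 11/16 + 55/48 = 11/6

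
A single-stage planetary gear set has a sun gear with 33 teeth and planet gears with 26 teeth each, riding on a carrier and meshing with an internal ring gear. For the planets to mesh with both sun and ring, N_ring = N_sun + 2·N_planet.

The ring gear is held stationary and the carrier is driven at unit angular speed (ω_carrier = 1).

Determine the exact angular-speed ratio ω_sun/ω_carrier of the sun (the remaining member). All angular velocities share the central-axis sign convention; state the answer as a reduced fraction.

118/33

N_ring = 33 + 2·26 = 85
33(ω_s−ω_c) = −85(ω_r−ω_c),  ω_r=0, ω_c=1
ω_s = 1 − (85/33)(0−1) = 118/33
ω_s/ω_c = 118/33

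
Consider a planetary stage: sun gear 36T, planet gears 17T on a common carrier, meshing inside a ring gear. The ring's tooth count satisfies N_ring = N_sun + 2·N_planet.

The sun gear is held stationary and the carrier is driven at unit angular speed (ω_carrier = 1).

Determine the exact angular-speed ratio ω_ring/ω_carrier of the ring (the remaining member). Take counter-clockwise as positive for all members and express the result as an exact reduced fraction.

53/35

N_ring = 36 + 2·17 = 70
36(ω_s−ω_c) = −70(ω_r−ω_c),  ω_s=0, ω_c=1
ω_r = 1 − (36/70)(0−1) = 53/35
ω_r/ω_c = 53/35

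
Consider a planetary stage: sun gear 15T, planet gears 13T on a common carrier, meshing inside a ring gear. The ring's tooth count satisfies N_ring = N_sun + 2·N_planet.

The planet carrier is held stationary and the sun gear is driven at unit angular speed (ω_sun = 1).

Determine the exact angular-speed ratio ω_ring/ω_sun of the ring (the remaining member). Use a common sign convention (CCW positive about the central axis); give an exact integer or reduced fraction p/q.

-15/41

N_ring = 15 + 2·13 = 41
15(ω_s−ω_c) = −41(ω_r−ω_c),  ω_c=0, ω_s=1
ω_r = 0 − (15/41)(1−0) = -15/41
ω_r/ω_s = -15/41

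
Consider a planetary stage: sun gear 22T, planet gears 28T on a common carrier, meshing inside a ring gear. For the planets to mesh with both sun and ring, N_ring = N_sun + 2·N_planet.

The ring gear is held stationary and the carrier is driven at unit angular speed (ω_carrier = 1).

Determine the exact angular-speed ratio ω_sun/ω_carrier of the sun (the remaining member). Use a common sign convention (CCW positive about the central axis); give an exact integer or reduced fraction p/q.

N_ring = 22 + 2·28 = 78
22(ω_s−ω_c) = −78(ω_r−ω_c),  ω_r=0, ω_c=1
ω_s = 1 − (78/22)(0−1) = 50/11
ω_s/ω_c = 50/11

50/11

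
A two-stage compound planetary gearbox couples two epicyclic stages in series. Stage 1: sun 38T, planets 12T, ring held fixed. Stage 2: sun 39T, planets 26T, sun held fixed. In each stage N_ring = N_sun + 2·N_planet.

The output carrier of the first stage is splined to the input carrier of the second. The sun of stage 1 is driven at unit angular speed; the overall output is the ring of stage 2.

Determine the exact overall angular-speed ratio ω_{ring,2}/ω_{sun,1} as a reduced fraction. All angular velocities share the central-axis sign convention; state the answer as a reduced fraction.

19/35

Stage 1: N_ring = 38 + 2·12 = 62
Stage 1: 38(ω_s−ω_c) = −62(ω_r−ω_c),  ω_r=0, ω_s=1
Stage 1: 38(1−ω_c) = −62(0−ω_c)  ⇒  100ω_c = 38  ⇒  ω_c = 19/50
  ⇒ ω_c¹/ω_s¹ = 19/50
Stage 2: N_ring = 39 + 2·26 = 91
Stage 2: 39(ω_s−ω_c) = −91(ω_r−ω_c),  ω_s=0, ω_c=1
Stage 2: ω_r = 1 − (39/91)(0−1) = 10/7
  ⇒ ω_r²/ω_c² = 10/7
Coupling ω_c² = ω_c¹ ⇒ overall = 19/50 × 10/7 = 19/35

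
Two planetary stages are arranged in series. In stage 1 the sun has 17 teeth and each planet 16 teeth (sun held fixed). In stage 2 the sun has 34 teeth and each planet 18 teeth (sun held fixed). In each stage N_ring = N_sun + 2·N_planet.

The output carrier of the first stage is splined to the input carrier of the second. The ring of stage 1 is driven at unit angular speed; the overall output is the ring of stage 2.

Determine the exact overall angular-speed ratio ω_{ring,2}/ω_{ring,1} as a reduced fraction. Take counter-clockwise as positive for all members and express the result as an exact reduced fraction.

Stage 1: N_ring = 17 + 2·16 = 49
Stage 1: 17(ω_s−ω_c) = −49(ω_r−ω_c),  ω_s=0, ω_r=1
Stage 1: 17(0−ω_c) = −49(1−ω_c)  ⇒  66ω_c = 49  ⇒  ω_c = 49/66
  ⇒ ω_c¹/ω_r¹ = 49/66
Stage 2: N_ring = 34 + 2·18 = 70
Stage 2: 34(ω_s−ω_c) = −70(ω_r−ω_c),  ω_s=0, ω_c=1
Stage 2: ω_r = 1 − (34/70)(0−1) = 52/35
  ⇒ ω_r²/ω_c² = 52/35
Coupling ω_c² = ω_c¹ ⇒ overall = 49/66 × 52/35 = 182/165

182/165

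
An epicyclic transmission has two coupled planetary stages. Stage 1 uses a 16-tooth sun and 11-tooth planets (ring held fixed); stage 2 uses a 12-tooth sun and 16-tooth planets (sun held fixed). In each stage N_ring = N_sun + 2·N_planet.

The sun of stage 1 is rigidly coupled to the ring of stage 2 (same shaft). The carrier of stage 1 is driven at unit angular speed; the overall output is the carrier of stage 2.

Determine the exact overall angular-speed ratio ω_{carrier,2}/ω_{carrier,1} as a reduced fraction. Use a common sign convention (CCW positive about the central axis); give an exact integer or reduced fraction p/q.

Stage 1: N_ring = 16 + 2·11 = 38
Stage 1: 16(ω_s−ω_c) = −38(ω_r−ω_c),  ω_r=0, ω_c=1
Stage 1: ω_s = 1 − (38/16)(0−1) = 27/8
  ⇒ ω_s¹/ω_c¹ = 27/8
Stage 2: N_ring = 12 + 2·16 = 44
Stage 2: 12(ω_s−ω_c) = −44(ω_r−ω_c),  ω_s=0, ω_r=1
Stage 2: 12(0−ω_c) = −44(1−ω_c)  ⇒  56ω_c = 44  ⇒  ω_c = 11/14
  ⇒ ω_c²/ω_r² = 11/14
Coupling ω_r² = ω_s¹ ⇒ overall = 27/8 × 11/14 = 297/112

297/112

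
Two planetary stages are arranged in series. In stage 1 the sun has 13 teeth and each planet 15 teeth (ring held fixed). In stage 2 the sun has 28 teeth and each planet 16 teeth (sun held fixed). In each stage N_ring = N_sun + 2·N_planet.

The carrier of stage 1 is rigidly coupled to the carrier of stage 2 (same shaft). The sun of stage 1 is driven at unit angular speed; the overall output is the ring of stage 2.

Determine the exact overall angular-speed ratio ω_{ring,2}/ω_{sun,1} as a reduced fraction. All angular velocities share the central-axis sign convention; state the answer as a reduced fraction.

Stage 1: N_ring = 13 + 2·15 = 43
Stage 1: 13(ω_s−ω_c) = −43(ω_r−ω_c),  ω_r=0, ω_s=1
Stage 1: 13(1−ω_c) = −43(0−ω_c)  ⇒  56ω_c = 13  ⇒  ω_c = 13/56
  ⇒ ω_c¹/ω_s¹ = 13/56
Stage 2: N_ring = 28 + 2·16 = 60
Stage 2: 28(ω_s−ω_c) = −60(ω_r−ω_c),  ω_s=0, ω_c=1
Stage 2: ω_r = 1 − (28/60)(0−1) = 22/15
  ⇒ ω_r²/ω_c² = 22/15
Coupling ω_c² = ω_c¹ ⇒ overall = 13/56 × 22/15 = 143/420

143/420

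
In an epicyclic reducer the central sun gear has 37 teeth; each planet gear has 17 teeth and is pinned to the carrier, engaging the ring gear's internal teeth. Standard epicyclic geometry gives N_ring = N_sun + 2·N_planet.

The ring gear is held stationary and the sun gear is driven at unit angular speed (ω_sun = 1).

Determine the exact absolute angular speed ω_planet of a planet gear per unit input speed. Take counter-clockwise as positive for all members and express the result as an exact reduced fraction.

N_ring = 37 + 2·17 = 71
37(ω_s−ω_c) = −71(ω_r−ω_c),  ω_r=0, ω_s=1
37(1−ω_c) = −71(0−ω_c)  ⇒  108ω_c = 37  ⇒  ω_c = 37/108
sun–planet: 37·(1−37/108) = −17·(ω_p−ω_c)  ⇒  ω_p−ω_c = −(37/17)·(71/108) = -2627/1836
ω_p = 37/108 − 2627/1836 = -37/34

-37/34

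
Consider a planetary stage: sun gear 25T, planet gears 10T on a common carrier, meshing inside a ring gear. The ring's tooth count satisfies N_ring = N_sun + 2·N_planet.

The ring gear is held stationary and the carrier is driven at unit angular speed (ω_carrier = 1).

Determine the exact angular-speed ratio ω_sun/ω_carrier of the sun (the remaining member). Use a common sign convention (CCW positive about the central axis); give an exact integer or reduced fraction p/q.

14/5

N_ring = 25 + 2·10 = 45
25(ω_s−ω_c) = −45(ω_r−ω_c),  ω_r=0, ω_c=1
ω_s = 1 − (45/25)(0−1) = 14/5
ω_s/ω_c = 14/5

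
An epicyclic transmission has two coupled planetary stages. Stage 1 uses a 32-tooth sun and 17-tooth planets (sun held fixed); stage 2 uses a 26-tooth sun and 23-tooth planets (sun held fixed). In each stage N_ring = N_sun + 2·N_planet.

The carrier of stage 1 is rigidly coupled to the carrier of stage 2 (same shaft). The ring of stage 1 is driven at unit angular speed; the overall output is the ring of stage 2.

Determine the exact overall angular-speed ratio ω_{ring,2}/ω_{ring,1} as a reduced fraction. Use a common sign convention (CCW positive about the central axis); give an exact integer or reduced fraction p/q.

11/12

Stage 1: N_ring = 32 + 2·17 = 66
Stage 1: 32(ω_s−ω_c) = −66(ω_r−ω_c),  ω_s=0, ω_r=1
Stage 1: 32(0−ω_c) = −66(1−ω_c)  ⇒  98ω_c = 66  ⇒  ω_c = 33/49
  ⇒ ω_c¹/ω_r¹ = 33/49
Stage 2: N_ring = 26 + 2·23 = 72
Stage 2: 26(ω_s−ω_c) = −72(ω_r−ω_c),  ω_s=0, ω_c=1
Stage 2: ω_r = 1 − (26/72)(0−1) = 49/36
  ⇒ ω_r²/ω_c² = 49/36
Coupling ω_c² = ω_c¹ ⇒ overall = 33/49 × 49/36 = 11/12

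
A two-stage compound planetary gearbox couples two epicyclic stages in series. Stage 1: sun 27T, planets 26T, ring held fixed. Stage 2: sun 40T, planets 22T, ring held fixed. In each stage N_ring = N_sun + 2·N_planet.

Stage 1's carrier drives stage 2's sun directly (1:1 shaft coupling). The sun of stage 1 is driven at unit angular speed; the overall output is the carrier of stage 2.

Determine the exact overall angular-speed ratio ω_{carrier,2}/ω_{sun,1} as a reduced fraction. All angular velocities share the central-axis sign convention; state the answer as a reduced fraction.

135/1643

Stage 1: N_ring = 27 + 2·26 = 79
Stage 1: 27(ω_s−ω_c) = −79(ω_r−ω_c),  ω_r=0, ω_s=1
Stage 1: 27(1−ω_c) = −79(0−ω_c)  ⇒  106ω_c = 27  ⇒  ω_c = 27/106
  ⇒ ω_c¹/ω_s¹ = 27/106
Stage 2: N_ring = 40 + 2·22 = 84
Stage 2: 40(ω_s−ω_c) = −84(ω_r−ω_c),  ω_r=0, ω_s=1
Stage 2: 40(1−ω_c) = −84(0−ω_c)  ⇒  124ω_c = 40  ⇒  ω_c = 10/31
  ⇒ ω_c²/ω_s² = 10/31
Coupling ω_s² = ω_c¹ ⇒ overall = 27/106 × 10/31 = 135/1643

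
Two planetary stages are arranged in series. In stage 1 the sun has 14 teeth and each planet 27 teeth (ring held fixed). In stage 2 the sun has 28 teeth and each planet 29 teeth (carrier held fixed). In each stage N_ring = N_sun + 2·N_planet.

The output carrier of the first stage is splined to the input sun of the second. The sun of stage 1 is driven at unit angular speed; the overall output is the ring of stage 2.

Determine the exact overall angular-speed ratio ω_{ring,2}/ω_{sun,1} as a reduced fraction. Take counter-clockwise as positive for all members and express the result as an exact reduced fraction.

Stage 1: N_ring = 14 + 2·27 = 68
Stage 1: 14(ω_s−ω_c) = −68(ω_r−ω_c),  ω_r=0, ω_s=1
Stage 1: 14(1−ω_c) = −68(0−ω_c)  ⇒  82ω_c = 14  ⇒  ω_c = 7/41
  ⇒ ω_c¹/ω_s¹ = 7/41
Stage 2: N_ring = 28 + 2·29 = 86
Stage 2: 28(ω_s−ω_c) = −86(ω_r−ω_c),  ω_c=0, ω_s=1
Stage 2: ω_r = 0 − (28/86)(1−0) = -14/43
  ⇒ ω_r²/ω_s² = -14/43
Coupling ω_s² = ω_c¹ ⇒ overall = 7/41 × -14/43 = -98/1763

-98/1763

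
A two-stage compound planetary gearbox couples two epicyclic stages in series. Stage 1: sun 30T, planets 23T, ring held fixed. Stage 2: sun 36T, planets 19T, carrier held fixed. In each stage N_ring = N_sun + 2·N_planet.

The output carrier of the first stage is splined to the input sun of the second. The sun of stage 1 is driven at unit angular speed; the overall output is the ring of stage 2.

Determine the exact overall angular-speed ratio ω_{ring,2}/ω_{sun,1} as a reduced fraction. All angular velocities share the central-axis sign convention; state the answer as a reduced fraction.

Stage 1: N_ring = 30 + 2·23 = 76
Stage 1: 30(ω_s−ω_c) = −76(ω_r−ω_c),  ω_r=0, ω_s=1
Stage 1: 30(1−ω_c) = −76(0−ω_c)  ⇒  106ω_c = 30  ⇒  ω_c = 15/53
  ⇒ ω_c¹/ω_s¹ = 15/53
Stage 2: N_ring = 36 + 2·19 = 74
Stage 2: 36(ω_s−ω_c) = −74(ω_r−ω_c),  ω_c=0, ω_s=1
Stage 2: ω_r = 0 − (36/74)(1−0) = -18/37
  ⇒ ω_r²/ω_s² = -18/37
Coupling ω_s² = ω_c¹ ⇒ overall = 15/53 × -18/37 = -270/1961

-270/1961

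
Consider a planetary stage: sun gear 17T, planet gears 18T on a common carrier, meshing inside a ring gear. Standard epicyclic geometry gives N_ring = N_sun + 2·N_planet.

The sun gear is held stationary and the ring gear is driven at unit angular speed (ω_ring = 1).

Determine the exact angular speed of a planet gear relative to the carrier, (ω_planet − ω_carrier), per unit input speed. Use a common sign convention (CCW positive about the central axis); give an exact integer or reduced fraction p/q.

901/1260

N_ring = 17 + 2·18 = 53
17(ω_s−ω_c) = −53(ω_r−ω_c),  ω_s=0, ω_r=1
17(0−ω_c) = −53(1−ω_c)  ⇒  70ω_c = 53  ⇒  ω_c = 53/70
sun–planet: 17·(0−53/70) = −18·(ω_p−ω_c)  ⇒  ω_p−ω_c = −(17/18)·(-53/70) = 901/1260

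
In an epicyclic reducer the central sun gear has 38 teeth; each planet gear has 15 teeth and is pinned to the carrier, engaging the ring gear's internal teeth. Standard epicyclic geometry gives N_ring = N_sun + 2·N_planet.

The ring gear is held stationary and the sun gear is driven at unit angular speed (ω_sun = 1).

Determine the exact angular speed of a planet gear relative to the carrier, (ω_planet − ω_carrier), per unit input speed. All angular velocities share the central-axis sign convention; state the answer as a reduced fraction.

-1292/795

N_ring = 38 + 2·15 = 68
38(ω_s−ω_c) = −68(ω_r−ω_c),  ω_r=0, ω_s=1
38(1−ω_c) = −68(0−ω_c)  ⇒  106ω_c = 38  ⇒  ω_c = 19/53
sun–planet: 38·(1−19/53) = −15·(ω_p−ω_c)  ⇒  ω_p−ω_c = −(38/15)·(34/53) = -1292/795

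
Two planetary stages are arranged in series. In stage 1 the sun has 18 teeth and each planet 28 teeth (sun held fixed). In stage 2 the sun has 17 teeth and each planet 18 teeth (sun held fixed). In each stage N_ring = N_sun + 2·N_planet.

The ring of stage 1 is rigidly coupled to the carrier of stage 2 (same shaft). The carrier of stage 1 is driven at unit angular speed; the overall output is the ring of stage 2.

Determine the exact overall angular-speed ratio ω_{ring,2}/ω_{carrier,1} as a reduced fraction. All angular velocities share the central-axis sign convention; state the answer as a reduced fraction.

3220/1961

Stage 1: N_ring = 18 + 2·28 = 74
Stage 1: 18(ω_s−ω_c) = −74(ω_r−ω_c),  ω_s=0, ω_c=1
Stage 1: ω_r = 1 − (18/74)(0−1) = 46/37
  ⇒ ω_r¹/ω_c¹ = 46/37
Stage 2: N_ring = 17 + 2·18 = 53
Stage 2: 17(ω_s−ω_c) = −53(ω_r−ω_c),  ω_s=0, ω_c=1
Stage 2: ω_r = 1 − (17/53)(0−1) = 70/53
  ⇒ ω_r²/ω_c² = 70/53
Coupling ω_c² = ω_r¹ ⇒ overall = 46/37 × 70/53 = 3220/1961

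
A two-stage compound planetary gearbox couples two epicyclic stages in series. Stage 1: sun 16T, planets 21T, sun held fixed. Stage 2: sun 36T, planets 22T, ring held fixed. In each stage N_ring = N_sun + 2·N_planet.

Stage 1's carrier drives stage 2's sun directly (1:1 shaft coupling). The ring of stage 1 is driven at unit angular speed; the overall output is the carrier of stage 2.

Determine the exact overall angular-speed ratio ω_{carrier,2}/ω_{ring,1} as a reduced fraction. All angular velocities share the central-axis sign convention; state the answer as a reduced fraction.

9/37

Stage 1: N_ring = 16 + 2·21 = 58
Stage 1: 16(ω_s−ω_c) = −58(ω_r−ω_c),  ω_s=0, ω_r=1
Stage 1: 16(0−ω_c) = −58(1−ω_c)  ⇒  74ω_c = 58  ⇒  ω_c = 29/37
  ⇒ ω_c¹/ω_r¹ = 29/37
Stage 2: N_ring = 36 + 2·22 = 80
Stage 2: 36(ω_s−ω_c) = −80(ω_r−ω_c),  ω_r=0, ω_s=1
Stage 2: 36(1−ω_c) = −80(0−ω_c)  ⇒  116ω_c = 36  ⇒  ω_c = 9/29
  ⇒ ω_c²/ω_s² = 9/29
Coupling ω_s² = ω_c¹ ⇒ overall = 29/37 × 9/29 = 9/37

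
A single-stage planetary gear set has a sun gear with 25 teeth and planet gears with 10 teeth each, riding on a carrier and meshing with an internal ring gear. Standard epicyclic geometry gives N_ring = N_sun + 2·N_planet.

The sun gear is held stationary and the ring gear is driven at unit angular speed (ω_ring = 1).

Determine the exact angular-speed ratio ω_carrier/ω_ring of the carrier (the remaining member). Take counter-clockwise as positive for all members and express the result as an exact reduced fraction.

N_ring = 25 + 2·10 = 45
25(ω_s−ω_c) = −45(ω_r−ω_c),  ω_s=0, ω_r=1
25(0−ω_c) = −45(1−ω_c)  ⇒  70ω_c = 45  ⇒  ω_c = 9/14
ω_c/ω_r = 9/14

9/14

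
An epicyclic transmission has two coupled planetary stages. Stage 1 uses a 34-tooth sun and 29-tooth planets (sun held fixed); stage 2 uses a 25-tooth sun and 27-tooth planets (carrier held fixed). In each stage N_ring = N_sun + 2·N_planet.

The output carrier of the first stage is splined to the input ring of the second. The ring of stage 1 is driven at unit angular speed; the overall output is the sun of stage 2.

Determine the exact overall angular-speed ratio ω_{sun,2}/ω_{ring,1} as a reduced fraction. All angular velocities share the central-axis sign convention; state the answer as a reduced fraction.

Stage 1: N_ring = 34 + 2·29 = 92
Stage 1: 34(ω_s−ω_c) = −92(ω_r−ω_c),  ω_s=0, ω_r=1
Stage 1: 34(0−ω_c) = −92(1−ω_c)  ⇒  126ω_c = 92  ⇒  ω_c = 46/63
  ⇒ ω_c¹/ω_r¹ = 46/63
Stage 2: N_ring = 25 + 2·27 = 79
Stage 2: 25(ω_s−ω_c) = −79(ω_r−ω_c),  ω_c=0, ω_r=1
Stage 2: ω_s = 0 − (79/25)(1−0) = -79/25
  ⇒ ω_s²/ω_r² = -79/25
Coupling ω_r² = ω_c¹ ⇒ overall = 46/63 × -79/25 = -3634/1575

-3634/1575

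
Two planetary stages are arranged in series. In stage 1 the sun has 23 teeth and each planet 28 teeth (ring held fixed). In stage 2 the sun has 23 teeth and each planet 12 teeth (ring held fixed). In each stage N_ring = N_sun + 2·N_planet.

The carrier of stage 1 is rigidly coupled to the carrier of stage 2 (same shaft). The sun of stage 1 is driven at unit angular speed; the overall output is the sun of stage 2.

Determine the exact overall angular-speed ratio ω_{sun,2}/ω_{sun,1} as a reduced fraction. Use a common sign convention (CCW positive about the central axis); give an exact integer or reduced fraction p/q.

Stage 1: N_ring = 23 + 2·28 = 79
Stage 1: 23(ω_s−ω_c) = −79(ω_r−ω_c),  ω_r=0, ω_s=1
Stage 1: 23(1−ω_c) = −79(0−ω_c)  ⇒  102ω_c = 23  ⇒  ω_c = 23/102
  ⇒ ω_c¹/ω_s¹ = 23/102
Stage 2: N_ring = 23 + 2·12 = 47
Stage 2: 23(ω_s−ω_c) = −47(ω_r−ω_c),  ω_r=0, ω_c=1
Stage 2: ω_s = 1 − (47/23)(0−1) = 70/23
  ⇒ ω_s²/ω_c² = 70/23
Coupling ω_c² = ω_c¹ ⇒ overall = 23/102 × 70/23 = 35/51

35/51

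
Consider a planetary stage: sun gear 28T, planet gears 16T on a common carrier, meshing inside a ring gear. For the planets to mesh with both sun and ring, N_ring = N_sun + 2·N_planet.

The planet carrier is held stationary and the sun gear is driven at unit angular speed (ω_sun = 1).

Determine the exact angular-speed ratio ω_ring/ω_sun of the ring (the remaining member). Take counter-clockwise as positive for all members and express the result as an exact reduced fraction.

-7/15

N_ring = 28 + 2·16 = 60
28(ω_s−ω_c) = −60(ω_r−ω_c),  ω_c=0, ω_s=1
ω_r = 0 − (28/60)(1−0) = -7/15
ω_r/ω_s = -7/15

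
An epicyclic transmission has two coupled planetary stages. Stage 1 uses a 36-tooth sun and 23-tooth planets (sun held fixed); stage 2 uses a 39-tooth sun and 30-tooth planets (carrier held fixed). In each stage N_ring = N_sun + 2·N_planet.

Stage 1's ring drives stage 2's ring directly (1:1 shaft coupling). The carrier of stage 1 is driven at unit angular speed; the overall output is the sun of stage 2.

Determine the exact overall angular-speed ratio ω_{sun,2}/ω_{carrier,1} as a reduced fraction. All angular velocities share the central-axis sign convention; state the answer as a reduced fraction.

-1947/533

Stage 1: N_ring = 36 + 2·23 = 82
Stage 1: 36(ω_s−ω_c) = −82(ω_r−ω_c),  ω_s=0, ω_c=1
Stage 1: ω_r = 1 − (36/82)(0−1) = 59/41
  ⇒ ω_r¹/ω_c¹ = 59/41
Stage 2: N_ring = 39 + 2·30 = 99
Stage 2: 39(ω_s−ω_c) = −99(ω_r−ω_c),  ω_c=0, ω_r=1
Stage 2: ω_s = 0 − (99/39)(1−0) = -33/13
  ⇒ ω_s²/ω_r² = -33/13
Coupling ω_r² = ω_r¹ ⇒ overall = 59/41 × -33/13 = -1947/533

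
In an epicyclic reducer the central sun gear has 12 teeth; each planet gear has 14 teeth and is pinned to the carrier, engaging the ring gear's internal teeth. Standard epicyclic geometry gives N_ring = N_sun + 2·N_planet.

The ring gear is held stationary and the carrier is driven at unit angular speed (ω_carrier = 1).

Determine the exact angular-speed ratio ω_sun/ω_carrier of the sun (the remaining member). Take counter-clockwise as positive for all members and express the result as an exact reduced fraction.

N_ring = 12 + 2·14 = 40
12(ω_s−ω_c) = −40(ω_r−ω_c),  ω_r=0, ω_c=1
ω_s = 1 − (40/12)(0−1) = 13/3
ω_s/ω_c = 13/3

13/3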